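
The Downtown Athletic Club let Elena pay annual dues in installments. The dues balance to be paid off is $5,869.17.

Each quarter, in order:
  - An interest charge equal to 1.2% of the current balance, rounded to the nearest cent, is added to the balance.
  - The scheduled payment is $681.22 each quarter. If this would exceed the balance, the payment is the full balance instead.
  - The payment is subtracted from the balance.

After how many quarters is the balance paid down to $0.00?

Quarter 1: opening $5,869.17; interest $70.43 → $5,939.60; payment $681.22; balance $5,258.38
Quarter 2: opening $5,258.38; interest $63.10 → $5,321.48; payment $681.22; balance $4,640.26
Quarter 3: opening $4,640.26; interest $55.68 → $4,695.94; payment $681.22; balance $4,014.72
Quarter 4: opening $4,014.72; interest $48.18 → $4,062.90; payment $681.22; balance $3,381.68
Quarter 5: opening $3,381.68; interest $40.58 → $3,422.26; payment $681.22; balance $2,741.04
Quarter 6: opening $2,741.04; interest $32.89 → $2,773.93; payment $681.22; balance $2,092.71
Quarter 7: opening $2,092.71; interest $25.11 → $2,117.82; payment $681.22; balance $1,436.60
Quarter 8: opening $1,436.60; interest $17.24 → $1,453.84; payment $681.22; balance $772.62
Quarter 9: opening $772.62; interest $9.27 → $781.89; payment $681.22; balance $100.67
Quarter 10: opening $100.67; interest $1.21 → $101.88; payment $101.88; balance $0.00
Balance reaches $0.00 in quarter 10.

10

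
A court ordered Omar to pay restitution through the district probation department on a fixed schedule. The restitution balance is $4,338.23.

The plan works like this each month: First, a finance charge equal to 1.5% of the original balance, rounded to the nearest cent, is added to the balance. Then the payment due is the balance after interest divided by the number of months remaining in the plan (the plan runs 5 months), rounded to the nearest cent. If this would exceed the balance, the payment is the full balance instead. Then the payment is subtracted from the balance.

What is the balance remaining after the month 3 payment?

Month 1: $4,338.23 +$65.07 interest = $4,403.30; pay $880.66 → $3,522.64
Month 2: $3,522.64 +$65.07 interest = $3,587.71; pay $896.93 → $2,690.78
Month 3: $2,690.78 +$65.07 interest = $2,755.85; pay $918.62 → $1,837.23

$1,837.23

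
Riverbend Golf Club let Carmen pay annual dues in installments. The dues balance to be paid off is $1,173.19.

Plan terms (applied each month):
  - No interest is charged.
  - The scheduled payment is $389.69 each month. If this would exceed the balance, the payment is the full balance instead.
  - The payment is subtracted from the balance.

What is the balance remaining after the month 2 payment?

Month 1: opening $1,173.19; payment $389.69; balance $783.50
Month 2: opening $783.50; payment $389.69; balance $393.81

$393.81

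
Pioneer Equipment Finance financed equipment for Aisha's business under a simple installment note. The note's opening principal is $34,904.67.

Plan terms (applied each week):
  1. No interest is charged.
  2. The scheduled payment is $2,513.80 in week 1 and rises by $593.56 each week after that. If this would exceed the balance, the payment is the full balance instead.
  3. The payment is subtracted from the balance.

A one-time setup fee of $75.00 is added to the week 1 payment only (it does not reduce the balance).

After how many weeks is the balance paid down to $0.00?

8

# | Opening | Payment | Fee | End bal
1 | $34,904.67 | $2,513.80 | $75.00 | $32,390.87
2 | $32,390.87 | $3,107.36 | — | $29,283.51
3 | $29,283.51 | $3,700.92 | — | $25,582.59
4 | $25,582.59 | $4,294.48 | — | $21,288.11
5 | $21,288.11 | $4,888.04 | — | $16,400.07
6 | $16,400.07 | $5,481.60 | — | $10,918.47
7 | $10,918.47 | $6,075.16 | — | $4,843.31
8 | $4,843.31 | $4,843.31 | — | $0.00
Balance reaches $0.00 in week 8.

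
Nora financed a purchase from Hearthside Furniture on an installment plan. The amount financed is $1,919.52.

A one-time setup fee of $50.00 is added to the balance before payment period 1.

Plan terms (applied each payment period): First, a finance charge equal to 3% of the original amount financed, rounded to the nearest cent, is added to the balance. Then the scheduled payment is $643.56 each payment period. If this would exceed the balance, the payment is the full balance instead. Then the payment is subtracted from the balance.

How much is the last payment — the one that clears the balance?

$269.20

Payment period 1: opening $1,969.52; interest $57.59 → $2,027.11; payment $643.56; balance $1,383.55
Payment period 2: opening $1,383.55; interest $57.59 → $1,441.14; payment $643.56; balance $797.58
Payment period 3: opening $797.58; interest $57.59 → $855.17; payment $643.56; balance $211.61
Payment period 4: opening $211.61; interest $57.59 → $269.20; payment $269.20; balance $0.00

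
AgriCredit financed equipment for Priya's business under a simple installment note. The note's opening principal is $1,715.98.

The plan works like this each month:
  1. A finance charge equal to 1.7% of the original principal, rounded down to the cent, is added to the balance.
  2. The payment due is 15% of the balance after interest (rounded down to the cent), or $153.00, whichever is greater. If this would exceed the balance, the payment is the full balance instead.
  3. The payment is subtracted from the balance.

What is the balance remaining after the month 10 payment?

$231.80

Month 1: opening $1,715.98; interest $29.17 → $1,745.15; payment $261.77; balance $1,483.38
Month 2: opening $1,483.38; interest $29.17 → $1,512.55; payment $226.88; balance $1,285.67
Month 3: opening $1,285.67; interest $29.17 → $1,314.84; payment $197.22; balance $1,117.62
Month 4: opening $1,117.62; interest $29.17 → $1,146.79; payment $172.01; balance $974.78
Month 5: opening $974.78; interest $29.17 → $1,003.95; payment $153.00; balance $850.95
Month 6: opening $850.95; interest $29.17 → $880.12; payment $153.00; balance $727.12
Month 7: opening $727.12; interest $29.17 → $756.29; payment $153.00; balance $603.29
Month 8: opening $603.29; interest $29.17 → $632.46; payment $153.00; balance $479.46
Month 9: opening $479.46; interest $29.17 → $508.63; payment $153.00; balance $355.63
Month 10: opening $355.63; interest $29.17 → $384.80; payment $153.00; balance $231.80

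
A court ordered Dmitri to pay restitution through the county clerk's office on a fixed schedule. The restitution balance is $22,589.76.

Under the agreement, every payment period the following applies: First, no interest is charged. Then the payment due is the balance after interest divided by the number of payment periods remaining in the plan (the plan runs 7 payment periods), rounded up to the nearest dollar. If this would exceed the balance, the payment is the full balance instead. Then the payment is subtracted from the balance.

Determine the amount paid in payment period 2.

$3,227.00

Payment period 1: $22,589.76 − $3,228.00 → $19,361.76
Payment period 2: $19,361.76 − $3,227.00 → $16,134.76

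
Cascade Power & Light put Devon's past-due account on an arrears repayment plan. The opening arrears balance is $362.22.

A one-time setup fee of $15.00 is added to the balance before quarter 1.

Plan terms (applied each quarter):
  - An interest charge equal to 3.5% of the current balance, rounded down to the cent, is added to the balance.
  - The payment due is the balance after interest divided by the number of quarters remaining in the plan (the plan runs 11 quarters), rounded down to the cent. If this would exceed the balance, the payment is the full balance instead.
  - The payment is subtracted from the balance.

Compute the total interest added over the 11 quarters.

$89.19

Quarter 1: opening $377.22; interest $13.20 → $390.42; payment $35.49; balance $354.93
Quarter 2: opening $354.93; interest $12.42 → $367.35; payment $36.73; balance $330.62
Quarter 3: opening $330.62; interest $11.57 → $342.19; payment $38.02; balance $304.17
Quarter 4: opening $304.17; interest $10.64 → $314.81; payment $39.35; balance $275.46
Quarter 5: opening $275.46; interest $9.64 → $285.10; payment $40.72; balance $244.38
Quarter 6: opening $244.38; interest $8.55 → $252.93; payment $42.15; balance $210.78
Quarter 7: opening $210.78; interest $7.37 → $218.15; payment $43.63; balance $174.52
Quarter 8: opening $174.52; interest $6.10 → $180.62; payment $45.15; balance $135.47
Quarter 9: opening $135.47; interest $4.74 → $140.21; payment $46.73; balance $93.48
Quarter 10: opening $93.48; interest $3.27 → $96.75; payment $48.37; balance $48.38
Quarter 11: opening $48.38; interest $1.69 → $50.07; payment $50.07; balance $0.00
Total interest: $13.20 + $12.42 + $11.57 + $10.64 + $9.64 + $8.55 + $7.37 + $6.10 + $4.74 + $3.27 + $1.69 = $89.19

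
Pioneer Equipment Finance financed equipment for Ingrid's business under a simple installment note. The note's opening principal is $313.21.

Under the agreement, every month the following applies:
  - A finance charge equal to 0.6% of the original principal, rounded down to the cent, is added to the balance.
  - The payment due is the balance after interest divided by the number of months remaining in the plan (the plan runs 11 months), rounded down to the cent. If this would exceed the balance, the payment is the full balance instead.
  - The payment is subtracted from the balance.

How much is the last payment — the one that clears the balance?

$34.13

Month 1: opening $313.21; interest $1.87 → $315.08; payment $28.64; balance $286.44
Month 2: opening $286.44; interest $1.87 → $288.31; payment $28.83; balance $259.48
Month 3: opening $259.48; interest $1.87 → $261.35; payment $29.03; balance $232.32
Month 4: opening $232.32; interest $1.87 → $234.19; payment $29.27; balance $204.92
Month 5: opening $204.92; interest $1.87 → $206.79; payment $29.54; balance $177.25
Month 6: opening $177.25; interest $1.87 → $179.12; payment $29.85; balance $149.27
Month 7: opening $149.27; interest $1.87 → $151.14; payment $30.22; balance $120.92
Month 8: opening $120.92; interest $1.87 → $122.79; payment $30.69; balance $92.10
Month 9: opening $92.10; interest $1.87 → $93.97; payment $31.32; balance $62.65
Month 10: opening $62.65; interest $1.87 → $64.52; payment $32.26; balance $32.26
Month 11: opening $32.26; interest $1.87 → $34.13; payment $34.13; balance $0.00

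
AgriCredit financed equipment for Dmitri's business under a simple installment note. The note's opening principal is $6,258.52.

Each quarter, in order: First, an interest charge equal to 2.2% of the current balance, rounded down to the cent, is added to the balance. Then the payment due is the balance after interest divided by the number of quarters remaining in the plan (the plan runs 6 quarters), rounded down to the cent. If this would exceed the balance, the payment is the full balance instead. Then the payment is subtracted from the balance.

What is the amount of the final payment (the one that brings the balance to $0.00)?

$1,188.56

Quarter 1: opening $6,258.52; interest $137.68 → $6,396.20; payment $1,066.03; balance $5,330.17
Quarter 2: opening $5,330.17; interest $117.26 → $5,447.43; payment $1,089.48; balance $4,357.95
Quarter 3: opening $4,357.95; interest $95.87 → $4,453.82; payment $1,113.45; balance $3,340.37
Quarter 4: opening $3,340.37; interest $73.48 → $3,413.85; payment $1,137.95; balance $2,275.90
Quarter 5: opening $2,275.90; interest $50.06 → $2,325.96; payment $1,162.98; balance $1,162.98
Quarter 6: opening $1,162.98; interest $25.58 → $1,188.56; payment $1,188.56; balance $0.00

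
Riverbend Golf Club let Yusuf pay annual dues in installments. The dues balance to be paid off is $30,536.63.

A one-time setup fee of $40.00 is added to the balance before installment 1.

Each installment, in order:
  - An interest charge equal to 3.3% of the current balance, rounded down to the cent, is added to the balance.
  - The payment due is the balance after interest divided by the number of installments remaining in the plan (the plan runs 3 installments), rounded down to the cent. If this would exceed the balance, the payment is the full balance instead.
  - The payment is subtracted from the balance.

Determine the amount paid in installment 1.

Installment 1: opening $30,576.63; interest $1,009.02 → $31,585.65; payment $10,528.55; balance $21,057.10

$10,528.55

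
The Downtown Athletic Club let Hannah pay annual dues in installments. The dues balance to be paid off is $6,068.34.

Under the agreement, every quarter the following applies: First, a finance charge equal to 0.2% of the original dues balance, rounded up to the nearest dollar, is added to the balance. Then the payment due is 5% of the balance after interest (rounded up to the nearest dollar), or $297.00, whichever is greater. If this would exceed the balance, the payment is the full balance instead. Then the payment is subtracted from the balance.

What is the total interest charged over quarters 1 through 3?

$39.00

Quarter 1: opening $6,068.34; interest $13.00 → $6,081.34; payment $305.00; balance $5,776.34
Quarter 2: opening $5,776.34; interest $13.00 → $5,789.34; payment $297.00; balance $5,492.34
Quarter 3: opening $5,492.34; interest $13.00 → $5,505.34; payment $297.00; balance $5,208.34
Total interest: $13.00 + $13.00 + $13.00 = $39.00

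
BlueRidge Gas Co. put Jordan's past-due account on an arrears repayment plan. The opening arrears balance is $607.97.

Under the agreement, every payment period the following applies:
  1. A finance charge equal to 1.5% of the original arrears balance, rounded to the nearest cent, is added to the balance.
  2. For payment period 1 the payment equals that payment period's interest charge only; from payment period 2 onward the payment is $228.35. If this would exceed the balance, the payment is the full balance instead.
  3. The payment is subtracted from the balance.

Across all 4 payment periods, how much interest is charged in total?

$36.48

Payment period 1: $607.97 +$9.12 interest = $617.09; pay $9.12 → $607.97
Payment period 2: $607.97 +$9.12 interest = $617.09; pay $228.35 → $388.74
Payment period 3: $388.74 +$9.12 interest = $397.86; pay $228.35 → $169.51
Payment period 4: $169.51 +$9.12 interest = $178.63; pay $178.63 → $0.00
Total interest: $9.12 + $9.12 + $9.12 + $9.12 = $36.48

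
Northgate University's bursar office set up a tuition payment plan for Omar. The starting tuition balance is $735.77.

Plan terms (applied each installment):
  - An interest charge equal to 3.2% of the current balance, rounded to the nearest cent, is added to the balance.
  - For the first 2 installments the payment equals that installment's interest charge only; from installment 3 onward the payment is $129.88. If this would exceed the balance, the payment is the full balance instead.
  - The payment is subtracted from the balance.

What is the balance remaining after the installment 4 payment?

$519.69

Installment 1: $735.77 +$23.54 interest = $759.31; pay $23.54 → $735.77
Installment 2: $735.77 +$23.54 interest = $759.31; pay $23.54 → $735.77
Installment 3: $735.77 +$23.54 interest = $759.31; pay $129.88 → $629.43
Installment 4: $629.43 +$20.14 interest = $649.57; pay $129.88 → $519.69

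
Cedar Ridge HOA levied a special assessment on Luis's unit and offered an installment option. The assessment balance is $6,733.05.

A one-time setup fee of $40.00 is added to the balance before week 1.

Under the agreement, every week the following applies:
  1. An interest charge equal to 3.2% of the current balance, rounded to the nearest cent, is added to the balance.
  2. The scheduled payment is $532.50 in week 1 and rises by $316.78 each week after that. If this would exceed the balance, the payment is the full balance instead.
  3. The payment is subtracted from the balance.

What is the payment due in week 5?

$1,799.62

Week 1: opening $6,773.05; interest $216.74 → $6,989.79; payment $532.50; balance $6,457.29
Week 2: opening $6,457.29; interest $206.63 → $6,663.92; payment $849.28; balance $5,814.64
Week 3: opening $5,814.64; interest $186.07 → $6,000.71; payment $1,166.06; balance $4,834.65
Week 4: opening $4,834.65; interest $154.71 → $4,989.36; payment $1,482.84; balance $3,506.52
Week 5: opening $3,506.52; interest $112.21 → $3,618.73; payment $1,799.62; balance $1,819.11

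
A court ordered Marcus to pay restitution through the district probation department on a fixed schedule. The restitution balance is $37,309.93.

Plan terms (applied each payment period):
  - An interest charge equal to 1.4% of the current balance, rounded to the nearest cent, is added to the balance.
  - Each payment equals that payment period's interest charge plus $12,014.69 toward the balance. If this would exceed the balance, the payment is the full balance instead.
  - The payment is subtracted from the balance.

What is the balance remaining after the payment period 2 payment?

# | Opening | Interest | Payment | End bal
1 | $37,309.93 | $522.34 | $12,537.03 | $25,295.24
2 | $25,295.24 | $354.13 | $12,368.82 | $13,280.55

$13,280.55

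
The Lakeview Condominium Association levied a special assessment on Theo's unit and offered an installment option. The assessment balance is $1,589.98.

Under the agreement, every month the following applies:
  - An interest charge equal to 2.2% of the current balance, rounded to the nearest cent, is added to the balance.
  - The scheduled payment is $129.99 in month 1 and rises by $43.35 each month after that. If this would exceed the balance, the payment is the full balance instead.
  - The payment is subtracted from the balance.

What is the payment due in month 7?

$324.99

# | Opening | Interest | Payment | End bal
1 | $1,589.98 | $34.98 | $129.99 | $1,494.97
2 | $1,494.97 | $32.89 | $173.34 | $1,354.52
3 | $1,354.52 | $29.80 | $216.69 | $1,167.63
4 | $1,167.63 | $25.69 | $260.04 | $933.28
5 | $933.28 | $20.53 | $303.39 | $650.42
6 | $650.42 | $14.31 | $346.74 | $317.99
7 | $317.99 | $7.00 | $324.99 | $0.00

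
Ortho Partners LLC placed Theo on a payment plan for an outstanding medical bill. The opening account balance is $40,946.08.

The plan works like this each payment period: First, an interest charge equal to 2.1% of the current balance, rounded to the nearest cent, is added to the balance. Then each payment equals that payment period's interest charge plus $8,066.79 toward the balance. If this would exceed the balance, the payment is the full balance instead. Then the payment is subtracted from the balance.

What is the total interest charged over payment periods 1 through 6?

Payment period 1: $40,946.08 +$859.87 interest = $41,805.95; pay $8,926.66 → $32,879.29
Payment period 2: $32,879.29 +$690.47 interest = $33,569.76; pay $8,757.26 → $24,812.50
Payment period 3: $24,812.50 +$521.06 interest = $25,333.56; pay $8,587.85 → $16,745.71
Payment period 4: $16,745.71 +$351.66 interest = $17,097.37; pay $8,418.45 → $8,678.92
Payment period 5: $8,678.92 +$182.26 interest = $8,861.18; pay $8,249.05 → $612.13
Payment period 6: $612.13 +$12.85 interest = $624.98; pay $624.98 → $0.00
Total interest: $859.87 + $690.47 + $521.06 + $351.66 + $182.26 + $12.85 = $2,618.17

$2,618.17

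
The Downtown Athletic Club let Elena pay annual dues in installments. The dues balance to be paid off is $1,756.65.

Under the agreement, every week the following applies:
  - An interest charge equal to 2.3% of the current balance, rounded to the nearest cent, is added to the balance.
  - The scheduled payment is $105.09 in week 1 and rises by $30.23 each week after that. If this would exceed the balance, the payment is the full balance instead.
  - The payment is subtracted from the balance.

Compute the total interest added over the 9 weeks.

# | Opening | Interest | Payment | End bal
1 | $1,756.65 | $40.40 | $105.09 | $1,691.96
2 | $1,691.96 | $38.92 | $135.32 | $1,595.56
3 | $1,595.56 | $36.70 | $165.55 | $1,466.71
4 | $1,466.71 | $33.73 | $195.78 | $1,304.66
5 | $1,304.66 | $30.01 | $226.01 | $1,108.66
6 | $1,108.66 | $25.50 | $256.24 | $877.92
7 | $877.92 | $20.19 | $286.47 | $611.64
8 | $611.64 | $14.07 | $316.70 | $309.01
9 | $309.01 | $7.11 | $316.12 | $0.00
Total interest: $40.40 + $38.92 + $36.70 + $33.73 + $30.01 + $25.50 + $20.19 + $14.07 + $7.11 = $246.63

$246.63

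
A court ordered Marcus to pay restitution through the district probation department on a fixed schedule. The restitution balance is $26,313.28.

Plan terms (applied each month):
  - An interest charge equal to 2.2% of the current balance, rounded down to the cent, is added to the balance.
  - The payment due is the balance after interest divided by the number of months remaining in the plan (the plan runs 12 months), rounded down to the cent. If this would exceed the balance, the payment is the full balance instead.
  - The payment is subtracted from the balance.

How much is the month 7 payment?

$2,553.58

# | Opening | Interest | Payment | End bal
1 | $26,313.28 | $578.89 | $2,241.01 | $24,651.16
2 | $24,651.16 | $542.32 | $2,290.31 | $22,903.17
3 | $22,903.17 | $503.86 | $2,340.70 | $21,066.33
4 | $21,066.33 | $463.45 | $2,392.19 | $19,137.59
5 | $19,137.59 | $421.02 | $2,444.82 | $17,113.79
6 | $17,113.79 | $376.50 | $2,498.61 | $14,991.68
7 | $14,991.68 | $329.81 | $2,553.58 | $12,767.91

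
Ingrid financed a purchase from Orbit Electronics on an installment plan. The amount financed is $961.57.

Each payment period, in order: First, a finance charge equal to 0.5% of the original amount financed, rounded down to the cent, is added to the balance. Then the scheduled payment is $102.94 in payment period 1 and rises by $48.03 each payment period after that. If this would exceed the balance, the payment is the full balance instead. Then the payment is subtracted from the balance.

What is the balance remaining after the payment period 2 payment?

$717.26

# | Opening | Interest | Payment | End bal
1 | $961.57 | $4.80 | $102.94 | $863.43
2 | $863.43 | $4.80 | $150.97 | $717.26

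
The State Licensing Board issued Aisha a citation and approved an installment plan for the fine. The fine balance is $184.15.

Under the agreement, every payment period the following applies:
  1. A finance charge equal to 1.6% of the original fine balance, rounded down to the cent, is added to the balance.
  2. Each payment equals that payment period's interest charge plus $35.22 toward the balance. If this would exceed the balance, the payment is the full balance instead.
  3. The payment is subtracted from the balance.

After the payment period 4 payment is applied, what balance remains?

Payment period 1: opening $184.15; interest $2.94 → $187.09; payment $38.16; balance $148.93
Payment period 2: opening $148.93; interest $2.94 → $151.87; payment $38.16; balance $113.71
Payment period 3: opening $113.71; interest $2.94 → $116.65; payment $38.16; balance $78.49
Payment period 4: opening $78.49; interest $2.94 → $81.43; payment $38.16; balance $43.27

$43.27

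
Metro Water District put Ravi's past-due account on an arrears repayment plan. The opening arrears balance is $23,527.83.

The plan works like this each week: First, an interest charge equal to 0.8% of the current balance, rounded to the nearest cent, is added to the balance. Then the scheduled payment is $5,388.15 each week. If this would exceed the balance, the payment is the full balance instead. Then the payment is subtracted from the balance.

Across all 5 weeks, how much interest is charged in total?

$521.77

Week 1: $23,527.83 +$188.22 interest = $23,716.05; pay $5,388.15 → $18,327.90
Week 2: $18,327.90 +$146.62 interest = $18,474.52; pay $5,388.15 → $13,086.37
Week 3: $13,086.37 +$104.69 interest = $13,191.06; pay $5,388.15 → $7,802.91
Week 4: $7,802.91 +$62.42 interest = $7,865.33; pay $5,388.15 → $2,477.18
Week 5: $2,477.18 +$19.82 interest = $2,497.00; pay $2,497.00 → $0.00
Total interest: $188.22 + $146.62 + $104.69 + $62.42 + $19.82 = $521.77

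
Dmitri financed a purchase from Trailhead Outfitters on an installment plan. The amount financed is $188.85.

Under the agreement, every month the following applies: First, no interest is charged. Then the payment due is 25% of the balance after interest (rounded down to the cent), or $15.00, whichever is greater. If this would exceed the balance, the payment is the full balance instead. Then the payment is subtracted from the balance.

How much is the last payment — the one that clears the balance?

Month 1: $188.85 − $47.21 → $141.64
Month 2: $141.64 − $35.41 → $106.23
Month 3: $106.23 − $26.55 → $79.68
Month 4: $79.68 − $19.92 → $59.76
Month 5: $59.76 − $15.00 → $44.76
Month 6: $44.76 − $15.00 → $29.76
Month 7: $29.76 − $15.00 → $14.76
Month 8: $14.76 − $14.76 → $0.00

$14.76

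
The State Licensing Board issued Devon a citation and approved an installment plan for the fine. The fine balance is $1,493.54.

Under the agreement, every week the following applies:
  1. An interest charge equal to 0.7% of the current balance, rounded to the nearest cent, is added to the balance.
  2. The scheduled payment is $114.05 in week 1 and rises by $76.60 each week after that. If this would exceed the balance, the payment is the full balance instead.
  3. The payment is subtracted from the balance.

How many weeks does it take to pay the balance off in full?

# | Opening | Interest | Payment | End bal
1 | $1,493.54 | $10.45 | $114.05 | $1,389.94
2 | $1,389.94 | $9.73 | $190.65 | $1,209.02
3 | $1,209.02 | $8.46 | $267.25 | $950.23
4 | $950.23 | $6.65 | $343.85 | $613.03
5 | $613.03 | $4.29 | $420.45 | $196.87
6 | $196.87 | $1.38 | $198.25 | $0.00
Balance reaches $0.00 in week 6.

6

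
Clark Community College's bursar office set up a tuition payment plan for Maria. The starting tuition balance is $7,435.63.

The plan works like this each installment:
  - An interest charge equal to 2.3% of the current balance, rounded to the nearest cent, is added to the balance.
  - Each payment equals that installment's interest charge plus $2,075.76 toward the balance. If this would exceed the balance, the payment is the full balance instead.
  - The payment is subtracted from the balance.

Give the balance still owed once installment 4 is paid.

$0.00

Installment 1: $7,435.63 +$171.02 interest = $7,606.65; pay $2,246.78 → $5,359.87
Installment 2: $5,359.87 +$123.28 interest = $5,483.15; pay $2,199.04 → $3,284.11
Installment 3: $3,284.11 +$75.53 interest = $3,359.64; pay $2,151.29 → $1,208.35
Installment 4: $1,208.35 +$27.79 interest = $1,236.14; pay $1,236.14 → $0.00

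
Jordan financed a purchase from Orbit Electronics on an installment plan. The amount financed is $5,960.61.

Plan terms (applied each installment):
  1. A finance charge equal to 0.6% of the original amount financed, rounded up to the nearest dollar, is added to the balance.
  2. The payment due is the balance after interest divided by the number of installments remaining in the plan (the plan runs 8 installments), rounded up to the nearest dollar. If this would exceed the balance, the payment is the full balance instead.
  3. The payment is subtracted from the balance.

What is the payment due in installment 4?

$768.00

Installment 1: opening $5,960.61; interest $36.00 → $5,996.61; payment $750.00; balance $5,246.61
Installment 2: opening $5,246.61; interest $36.00 → $5,282.61; payment $755.00; balance $4,527.61
Installment 3: opening $4,527.61; interest $36.00 → $4,563.61; payment $761.00; balance $3,802.61
Installment 4: opening $3,802.61; interest $36.00 → $3,838.61; payment $768.00; balance $3,070.61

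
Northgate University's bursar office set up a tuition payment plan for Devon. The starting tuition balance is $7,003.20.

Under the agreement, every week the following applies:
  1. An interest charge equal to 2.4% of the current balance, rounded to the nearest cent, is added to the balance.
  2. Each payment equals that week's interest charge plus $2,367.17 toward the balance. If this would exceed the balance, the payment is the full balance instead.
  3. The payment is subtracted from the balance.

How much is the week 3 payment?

Week 1: opening $7,003.20; interest $168.08 → $7,171.28; payment $2,535.25; balance $4,636.03
Week 2: opening $4,636.03; interest $111.26 → $4,747.29; payment $2,478.43; balance $2,268.86
Week 3: opening $2,268.86; interest $54.45 → $2,323.31; payment $2,323.31; balance $0.00

$2,323.31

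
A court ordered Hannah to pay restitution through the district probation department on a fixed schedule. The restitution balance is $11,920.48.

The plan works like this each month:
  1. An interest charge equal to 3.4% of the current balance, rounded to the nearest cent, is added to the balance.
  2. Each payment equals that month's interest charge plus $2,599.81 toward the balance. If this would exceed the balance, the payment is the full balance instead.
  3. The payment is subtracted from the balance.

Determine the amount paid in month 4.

Month 1: opening $11,920.48; interest $405.30 → $12,325.78; payment $3,005.11; balance $9,320.67
Month 2: opening $9,320.67; interest $316.90 → $9,637.57; payment $2,916.71; balance $6,720.86
Month 3: opening $6,720.86; interest $228.51 → $6,949.37; payment $2,828.32; balance $4,121.05
Month 4: opening $4,121.05; interest $140.12 → $4,261.17; payment $2,739.93; balance $1,521.24

$2,739.93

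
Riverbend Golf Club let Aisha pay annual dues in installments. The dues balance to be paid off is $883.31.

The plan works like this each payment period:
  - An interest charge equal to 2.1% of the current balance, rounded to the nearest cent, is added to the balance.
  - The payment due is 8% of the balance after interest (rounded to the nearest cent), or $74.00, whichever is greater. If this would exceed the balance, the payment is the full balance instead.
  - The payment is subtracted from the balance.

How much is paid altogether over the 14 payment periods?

Payment period 1: opening $883.31; interest $18.55 → $901.86; payment $74.00; balance $827.86
Payment period 2: opening $827.86; interest $17.39 → $845.25; payment $74.00; balance $771.25
Payment period 3: opening $771.25; interest $16.20 → $787.45; payment $74.00; balance $713.45
Payment period 4: opening $713.45; interest $14.98 → $728.43; payment $74.00; balance $654.43
Payment period 5: opening $654.43; interest $13.74 → $668.17; payment $74.00; balance $594.17
Payment period 6: opening $594.17; interest $12.48 → $606.65; payment $74.00; balance $532.65
Payment period 7: opening $532.65; interest $11.19 → $543.84; payment $74.00; balance $469.84
Payment period 8: opening $469.84; interest $9.87 → $479.71; payment $74.00; balance $405.71
Payment period 9: opening $405.71; interest $8.52 → $414.23; payment $74.00; balance $340.23
Payment period 10: opening $340.23; interest $7.14 → $347.37; payment $74.00; balance $273.37
Payment period 11: opening $273.37; interest $5.74 → $279.11; payment $74.00; balance $205.11
Payment period 12: opening $205.11; interest $4.31 → $209.42; payment $74.00; balance $135.42
Payment period 13: opening $135.42; interest $2.84 → $138.26; payment $74.00; balance $64.26
Payment period 14: opening $64.26; interest $1.35 → $65.61; payment $65.61; balance $0.00
Total paid: $1,027.61

$1,027.61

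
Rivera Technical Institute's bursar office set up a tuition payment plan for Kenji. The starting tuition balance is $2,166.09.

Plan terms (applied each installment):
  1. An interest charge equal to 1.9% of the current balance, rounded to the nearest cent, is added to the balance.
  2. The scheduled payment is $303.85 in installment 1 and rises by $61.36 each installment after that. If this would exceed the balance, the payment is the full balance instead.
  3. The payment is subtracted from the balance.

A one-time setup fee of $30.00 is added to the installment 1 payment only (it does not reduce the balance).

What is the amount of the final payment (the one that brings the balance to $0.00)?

$179.73

Installment 1: opening $2,166.09; interest $41.16 → $2,207.25; payment $303.85 (+ $30.00 fee); balance $1,903.40
Installment 2: opening $1,903.40; interest $36.16 → $1,939.56; payment $365.21; balance $1,574.35
Installment 3: opening $1,574.35; interest $29.91 → $1,604.26; payment $426.57; balance $1,177.69
Installment 4: opening $1,177.69; interest $22.38 → $1,200.07; payment $487.93; balance $712.14
Installment 5: opening $712.14; interest $13.53 → $725.67; payment $549.29; balance $176.38
Installment 6: opening $176.38; interest $3.35 → $179.73; payment $179.73; balance $0.00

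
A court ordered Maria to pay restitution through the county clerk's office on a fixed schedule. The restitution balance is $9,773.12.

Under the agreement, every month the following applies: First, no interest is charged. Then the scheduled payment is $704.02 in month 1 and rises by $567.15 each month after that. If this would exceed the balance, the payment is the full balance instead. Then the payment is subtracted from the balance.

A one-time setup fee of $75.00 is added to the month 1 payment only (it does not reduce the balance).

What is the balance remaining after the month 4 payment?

# | Opening | Payment | Fee | End bal
1 | $9,773.12 | $704.02 | $75.00 | $9,069.10
2 | $9,069.10 | $1,271.17 | — | $7,797.93
3 | $7,797.93 | $1,838.32 | — | $5,959.61
4 | $5,959.61 | $2,405.47 | — | $3,554.14

$3,554.14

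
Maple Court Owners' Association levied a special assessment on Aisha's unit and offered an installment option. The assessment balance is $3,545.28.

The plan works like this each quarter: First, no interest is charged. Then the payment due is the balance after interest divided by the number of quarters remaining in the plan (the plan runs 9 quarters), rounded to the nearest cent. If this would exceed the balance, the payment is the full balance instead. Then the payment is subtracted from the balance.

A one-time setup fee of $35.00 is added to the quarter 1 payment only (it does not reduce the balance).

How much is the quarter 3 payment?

$393.92

Quarter 1: $3,545.28 − $393.92 (+ $35.00 fee) → $3,151.36
Quarter 2: $3,151.36 − $393.92 → $2,757.44
Quarter 3: $2,757.44 − $393.92 → $2,363.52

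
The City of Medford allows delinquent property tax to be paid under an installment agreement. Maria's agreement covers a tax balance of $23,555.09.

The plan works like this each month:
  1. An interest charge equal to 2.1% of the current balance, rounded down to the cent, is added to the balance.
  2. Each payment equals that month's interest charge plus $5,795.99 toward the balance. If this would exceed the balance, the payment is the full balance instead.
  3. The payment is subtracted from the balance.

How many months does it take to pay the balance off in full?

Month 1: $23,555.09 +$494.65 interest = $24,049.74; pay $6,290.64 → $17,759.10
Month 2: $17,759.10 +$372.94 interest = $18,132.04; pay $6,168.93 → $11,963.11
Month 3: $11,963.11 +$251.22 interest = $12,214.33; pay $6,047.21 → $6,167.12
Month 4: $6,167.12 +$129.50 interest = $6,296.62; pay $5,925.49 → $371.13
Month 5: $371.13 +$7.79 interest = $378.92; pay $378.92 → $0.00
Balance reaches $0.00 in month 5.

5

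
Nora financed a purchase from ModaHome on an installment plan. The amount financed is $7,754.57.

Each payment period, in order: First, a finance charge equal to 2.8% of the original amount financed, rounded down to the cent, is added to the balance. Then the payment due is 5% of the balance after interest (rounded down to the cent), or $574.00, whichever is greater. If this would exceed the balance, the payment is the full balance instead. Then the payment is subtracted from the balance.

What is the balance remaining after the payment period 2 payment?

$7,040.81

Payment period 1: $7,754.57 +$217.12 interest = $7,971.69; pay $574.00 → $7,397.69
Payment period 2: $7,397.69 +$217.12 interest = $7,614.81; pay $574.00 → $7,040.81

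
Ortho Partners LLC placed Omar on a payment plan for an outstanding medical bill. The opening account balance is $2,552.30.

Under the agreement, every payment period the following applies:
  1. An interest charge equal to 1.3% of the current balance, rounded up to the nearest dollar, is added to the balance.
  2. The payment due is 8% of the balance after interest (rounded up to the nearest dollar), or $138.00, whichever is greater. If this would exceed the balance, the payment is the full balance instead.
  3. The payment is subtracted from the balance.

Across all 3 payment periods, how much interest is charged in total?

$94.00

Payment period 1: opening $2,552.30; interest $34.00 → $2,586.30; payment $207.00; balance $2,379.30
Payment period 2: opening $2,379.30; interest $31.00 → $2,410.30; payment $193.00; balance $2,217.30
Payment period 3: opening $2,217.30; interest $29.00 → $2,246.30; payment $180.00; balance $2,066.30
Total interest: $34.00 + $31.00 + $29.00 = $94.00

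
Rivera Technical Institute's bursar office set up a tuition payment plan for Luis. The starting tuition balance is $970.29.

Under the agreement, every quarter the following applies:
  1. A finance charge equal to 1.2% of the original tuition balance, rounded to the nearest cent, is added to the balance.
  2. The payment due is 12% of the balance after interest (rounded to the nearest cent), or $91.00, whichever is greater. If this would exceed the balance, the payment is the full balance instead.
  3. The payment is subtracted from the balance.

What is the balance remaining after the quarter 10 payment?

$132.90

# | Opening | Interest | Payment | End bal
1 | $970.29 | $11.64 | $117.83 | $864.10
2 | $864.10 | $11.64 | $105.09 | $770.65
3 | $770.65 | $11.64 | $93.87 | $688.42
4 | $688.42 | $11.64 | $91.00 | $609.06
5 | $609.06 | $11.64 | $91.00 | $529.70
6 | $529.70 | $11.64 | $91.00 | $450.34
7 | $450.34 | $11.64 | $91.00 | $370.98
8 | $370.98 | $11.64 | $91.00 | $291.62
9 | $291.62 | $11.64 | $91.00 | $212.26
10 | $212.26 | $11.64 | $91.00 | $132.90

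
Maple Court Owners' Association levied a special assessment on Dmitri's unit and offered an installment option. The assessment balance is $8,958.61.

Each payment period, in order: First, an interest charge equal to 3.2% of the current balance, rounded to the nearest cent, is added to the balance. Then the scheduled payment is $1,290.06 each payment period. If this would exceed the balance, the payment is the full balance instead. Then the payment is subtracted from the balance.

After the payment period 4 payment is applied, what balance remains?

Payment period 1: opening $8,958.61; interest $286.68 → $9,245.29; payment $1,290.06; balance $7,955.23
Payment period 2: opening $7,955.23; interest $254.57 → $8,209.80; payment $1,290.06; balance $6,919.74
Payment period 3: opening $6,919.74; interest $221.43 → $7,141.17; payment $1,290.06; balance $5,851.11
Payment period 4: opening $5,851.11; interest $187.24 → $6,038.35; payment $1,290.06; balance $4,748.29

$4,748.29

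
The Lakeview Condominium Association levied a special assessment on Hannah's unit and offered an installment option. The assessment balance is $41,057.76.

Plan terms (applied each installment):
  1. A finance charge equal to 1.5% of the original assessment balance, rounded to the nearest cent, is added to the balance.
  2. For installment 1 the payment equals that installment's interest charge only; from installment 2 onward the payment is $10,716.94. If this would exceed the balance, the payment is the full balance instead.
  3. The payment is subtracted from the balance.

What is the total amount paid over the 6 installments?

$44,752.98

Installment 1: opening $41,057.76; interest $615.87 → $41,673.63; payment $615.87; balance $41,057.76
Installment 2: opening $41,057.76; interest $615.87 → $41,673.63; payment $10,716.94; balance $30,956.69
Installment 3: opening $30,956.69; interest $615.87 → $31,572.56; payment $10,716.94; balance $20,855.62
Installment 4: opening $20,855.62; interest $615.87 → $21,471.49; payment $10,716.94; balance $10,754.55
Installment 5: opening $10,754.55; interest $615.87 → $11,370.42; payment $10,716.94; balance $653.48
Installment 6: opening $653.48; interest $615.87 → $1,269.35; payment $1,269.35; balance $0.00
Total paid: $44,752.98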